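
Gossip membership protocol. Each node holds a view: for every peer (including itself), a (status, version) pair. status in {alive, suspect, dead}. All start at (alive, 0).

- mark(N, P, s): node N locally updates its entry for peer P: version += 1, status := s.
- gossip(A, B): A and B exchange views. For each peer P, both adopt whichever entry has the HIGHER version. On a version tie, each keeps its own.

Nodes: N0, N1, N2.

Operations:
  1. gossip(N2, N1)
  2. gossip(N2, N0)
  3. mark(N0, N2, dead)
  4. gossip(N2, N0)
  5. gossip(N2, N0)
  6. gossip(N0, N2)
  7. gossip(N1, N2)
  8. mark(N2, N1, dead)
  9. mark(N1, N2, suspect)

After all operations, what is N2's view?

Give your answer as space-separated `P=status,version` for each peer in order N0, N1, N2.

Answer: N0=alive,0 N1=dead,1 N2=dead,1

Derivation:
Op 1: gossip N2<->N1 -> N2.N0=(alive,v0) N2.N1=(alive,v0) N2.N2=(alive,v0) | N1.N0=(alive,v0) N1.N1=(alive,v0) N1.N2=(alive,v0)
Op 2: gossip N2<->N0 -> N2.N0=(alive,v0) N2.N1=(alive,v0) N2.N2=(alive,v0) | N0.N0=(alive,v0) N0.N1=(alive,v0) N0.N2=(alive,v0)
Op 3: N0 marks N2=dead -> (dead,v1)
Op 4: gossip N2<->N0 -> N2.N0=(alive,v0) N2.N1=(alive,v0) N2.N2=(dead,v1) | N0.N0=(alive,v0) N0.N1=(alive,v0) N0.N2=(dead,v1)
Op 5: gossip N2<->N0 -> N2.N0=(alive,v0) N2.N1=(alive,v0) N2.N2=(dead,v1) | N0.N0=(alive,v0) N0.N1=(alive,v0) N0.N2=(dead,v1)
Op 6: gossip N0<->N2 -> N0.N0=(alive,v0) N0.N1=(alive,v0) N0.N2=(dead,v1) | N2.N0=(alive,v0) N2.N1=(alive,v0) N2.N2=(dead,v1)
Op 7: gossip N1<->N2 -> N1.N0=(alive,v0) N1.N1=(alive,v0) N1.N2=(dead,v1) | N2.N0=(alive,v0) N2.N1=(alive,v0) N2.N2=(dead,v1)
Op 8: N2 marks N1=dead -> (dead,v1)
Op 9: N1 marks N2=suspect -> (suspect,v2)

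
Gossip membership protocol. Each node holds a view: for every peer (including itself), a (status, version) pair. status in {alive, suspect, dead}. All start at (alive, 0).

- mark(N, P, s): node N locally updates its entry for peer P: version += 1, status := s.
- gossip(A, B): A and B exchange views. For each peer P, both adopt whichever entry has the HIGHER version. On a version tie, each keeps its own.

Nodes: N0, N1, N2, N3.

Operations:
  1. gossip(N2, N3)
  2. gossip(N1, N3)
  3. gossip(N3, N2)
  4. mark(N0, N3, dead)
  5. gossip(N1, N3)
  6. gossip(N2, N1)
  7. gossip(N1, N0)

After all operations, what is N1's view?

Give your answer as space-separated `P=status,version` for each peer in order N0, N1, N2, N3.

Answer: N0=alive,0 N1=alive,0 N2=alive,0 N3=dead,1

Derivation:
Op 1: gossip N2<->N3 -> N2.N0=(alive,v0) N2.N1=(alive,v0) N2.N2=(alive,v0) N2.N3=(alive,v0) | N3.N0=(alive,v0) N3.N1=(alive,v0) N3.N2=(alive,v0) N3.N3=(alive,v0)
Op 2: gossip N1<->N3 -> N1.N0=(alive,v0) N1.N1=(alive,v0) N1.N2=(alive,v0) N1.N3=(alive,v0) | N3.N0=(alive,v0) N3.N1=(alive,v0) N3.N2=(alive,v0) N3.N3=(alive,v0)
Op 3: gossip N3<->N2 -> N3.N0=(alive,v0) N3.N1=(alive,v0) N3.N2=(alive,v0) N3.N3=(alive,v0) | N2.N0=(alive,v0) N2.N1=(alive,v0) N2.N2=(alive,v0) N2.N3=(alive,v0)
Op 4: N0 marks N3=dead -> (dead,v1)
Op 5: gossip N1<->N3 -> N1.N0=(alive,v0) N1.N1=(alive,v0) N1.N2=(alive,v0) N1.N3=(alive,v0) | N3.N0=(alive,v0) N3.N1=(alive,v0) N3.N2=(alive,v0) N3.N3=(alive,v0)
Op 6: gossip N2<->N1 -> N2.N0=(alive,v0) N2.N1=(alive,v0) N2.N2=(alive,v0) N2.N3=(alive,v0) | N1.N0=(alive,v0) N1.N1=(alive,v0) N1.N2=(alive,v0) N1.N3=(alive,v0)
Op 7: gossip N1<->N0 -> N1.N0=(alive,v0) N1.N1=(alive,v0) N1.N2=(alive,v0) N1.N3=(dead,v1) | N0.N0=(alive,v0) N0.N1=(alive,v0) N0.N2=(alive,v0) N0.N3=(dead,v1)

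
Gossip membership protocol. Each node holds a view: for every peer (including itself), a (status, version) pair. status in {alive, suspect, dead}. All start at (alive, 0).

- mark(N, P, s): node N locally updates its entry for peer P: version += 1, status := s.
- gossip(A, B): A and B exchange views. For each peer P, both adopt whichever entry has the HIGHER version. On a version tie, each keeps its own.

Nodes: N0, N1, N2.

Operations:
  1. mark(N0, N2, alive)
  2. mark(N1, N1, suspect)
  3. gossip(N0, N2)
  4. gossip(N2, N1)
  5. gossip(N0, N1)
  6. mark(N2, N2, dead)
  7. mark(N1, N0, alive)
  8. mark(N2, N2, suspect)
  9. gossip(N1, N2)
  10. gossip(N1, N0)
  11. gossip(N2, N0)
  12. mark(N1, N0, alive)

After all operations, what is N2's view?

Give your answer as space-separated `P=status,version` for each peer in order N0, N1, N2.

Op 1: N0 marks N2=alive -> (alive,v1)
Op 2: N1 marks N1=suspect -> (suspect,v1)
Op 3: gossip N0<->N2 -> N0.N0=(alive,v0) N0.N1=(alive,v0) N0.N2=(alive,v1) | N2.N0=(alive,v0) N2.N1=(alive,v0) N2.N2=(alive,v1)
Op 4: gossip N2<->N1 -> N2.N0=(alive,v0) N2.N1=(suspect,v1) N2.N2=(alive,v1) | N1.N0=(alive,v0) N1.N1=(suspect,v1) N1.N2=(alive,v1)
Op 5: gossip N0<->N1 -> N0.N0=(alive,v0) N0.N1=(suspect,v1) N0.N2=(alive,v1) | N1.N0=(alive,v0) N1.N1=(suspect,v1) N1.N2=(alive,v1)
Op 6: N2 marks N2=dead -> (dead,v2)
Op 7: N1 marks N0=alive -> (alive,v1)
Op 8: N2 marks N2=suspect -> (suspect,v3)
Op 9: gossip N1<->N2 -> N1.N0=(alive,v1) N1.N1=(suspect,v1) N1.N2=(suspect,v3) | N2.N0=(alive,v1) N2.N1=(suspect,v1) N2.N2=(suspect,v3)
Op 10: gossip N1<->N0 -> N1.N0=(alive,v1) N1.N1=(suspect,v1) N1.N2=(suspect,v3) | N0.N0=(alive,v1) N0.N1=(suspect,v1) N0.N2=(suspect,v3)
Op 11: gossip N2<->N0 -> N2.N0=(alive,v1) N2.N1=(suspect,v1) N2.N2=(suspect,v3) | N0.N0=(alive,v1) N0.N1=(suspect,v1) N0.N2=(suspect,v3)
Op 12: N1 marks N0=alive -> (alive,v2)

Answer: N0=alive,1 N1=suspect,1 N2=suspect,3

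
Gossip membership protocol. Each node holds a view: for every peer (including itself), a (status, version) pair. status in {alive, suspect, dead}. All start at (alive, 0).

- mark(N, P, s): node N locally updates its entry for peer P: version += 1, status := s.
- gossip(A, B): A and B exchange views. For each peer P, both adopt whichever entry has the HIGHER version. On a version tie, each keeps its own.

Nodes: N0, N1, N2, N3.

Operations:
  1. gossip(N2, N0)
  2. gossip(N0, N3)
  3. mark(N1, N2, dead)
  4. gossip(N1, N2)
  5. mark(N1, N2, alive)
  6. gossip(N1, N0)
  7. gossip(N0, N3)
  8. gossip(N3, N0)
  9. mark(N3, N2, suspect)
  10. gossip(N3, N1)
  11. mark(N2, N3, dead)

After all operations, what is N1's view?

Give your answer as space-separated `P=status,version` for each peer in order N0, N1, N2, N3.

Op 1: gossip N2<->N0 -> N2.N0=(alive,v0) N2.N1=(alive,v0) N2.N2=(alive,v0) N2.N3=(alive,v0) | N0.N0=(alive,v0) N0.N1=(alive,v0) N0.N2=(alive,v0) N0.N3=(alive,v0)
Op 2: gossip N0<->N3 -> N0.N0=(alive,v0) N0.N1=(alive,v0) N0.N2=(alive,v0) N0.N3=(alive,v0) | N3.N0=(alive,v0) N3.N1=(alive,v0) N3.N2=(alive,v0) N3.N3=(alive,v0)
Op 3: N1 marks N2=dead -> (dead,v1)
Op 4: gossip N1<->N2 -> N1.N0=(alive,v0) N1.N1=(alive,v0) N1.N2=(dead,v1) N1.N3=(alive,v0) | N2.N0=(alive,v0) N2.N1=(alive,v0) N2.N2=(dead,v1) N2.N3=(alive,v0)
Op 5: N1 marks N2=alive -> (alive,v2)
Op 6: gossip N1<->N0 -> N1.N0=(alive,v0) N1.N1=(alive,v0) N1.N2=(alive,v2) N1.N3=(alive,v0) | N0.N0=(alive,v0) N0.N1=(alive,v0) N0.N2=(alive,v2) N0.N3=(alive,v0)
Op 7: gossip N0<->N3 -> N0.N0=(alive,v0) N0.N1=(alive,v0) N0.N2=(alive,v2) N0.N3=(alive,v0) | N3.N0=(alive,v0) N3.N1=(alive,v0) N3.N2=(alive,v2) N3.N3=(alive,v0)
Op 8: gossip N3<->N0 -> N3.N0=(alive,v0) N3.N1=(alive,v0) N3.N2=(alive,v2) N3.N3=(alive,v0) | N0.N0=(alive,v0) N0.N1=(alive,v0) N0.N2=(alive,v2) N0.N3=(alive,v0)
Op 9: N3 marks N2=suspect -> (suspect,v3)
Op 10: gossip N3<->N1 -> N3.N0=(alive,v0) N3.N1=(alive,v0) N3.N2=(suspect,v3) N3.N3=(alive,v0) | N1.N0=(alive,v0) N1.N1=(alive,v0) N1.N2=(suspect,v3) N1.N3=(alive,v0)
Op 11: N2 marks N3=dead -> (dead,v1)

Answer: N0=alive,0 N1=alive,0 N2=suspect,3 N3=alive,0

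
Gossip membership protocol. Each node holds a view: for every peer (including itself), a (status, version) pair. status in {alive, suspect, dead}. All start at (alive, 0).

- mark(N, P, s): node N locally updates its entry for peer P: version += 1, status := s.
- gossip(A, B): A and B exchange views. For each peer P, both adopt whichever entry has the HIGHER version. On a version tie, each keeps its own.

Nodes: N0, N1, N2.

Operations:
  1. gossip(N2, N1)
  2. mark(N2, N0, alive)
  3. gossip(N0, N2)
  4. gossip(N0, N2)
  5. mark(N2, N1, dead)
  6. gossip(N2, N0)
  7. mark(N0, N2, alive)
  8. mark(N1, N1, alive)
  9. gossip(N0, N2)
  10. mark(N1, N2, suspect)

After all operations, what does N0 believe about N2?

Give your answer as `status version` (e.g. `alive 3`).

Op 1: gossip N2<->N1 -> N2.N0=(alive,v0) N2.N1=(alive,v0) N2.N2=(alive,v0) | N1.N0=(alive,v0) N1.N1=(alive,v0) N1.N2=(alive,v0)
Op 2: N2 marks N0=alive -> (alive,v1)
Op 3: gossip N0<->N2 -> N0.N0=(alive,v1) N0.N1=(alive,v0) N0.N2=(alive,v0) | N2.N0=(alive,v1) N2.N1=(alive,v0) N2.N2=(alive,v0)
Op 4: gossip N0<->N2 -> N0.N0=(alive,v1) N0.N1=(alive,v0) N0.N2=(alive,v0) | N2.N0=(alive,v1) N2.N1=(alive,v0) N2.N2=(alive,v0)
Op 5: N2 marks N1=dead -> (dead,v1)
Op 6: gossip N2<->N0 -> N2.N0=(alive,v1) N2.N1=(dead,v1) N2.N2=(alive,v0) | N0.N0=(alive,v1) N0.N1=(dead,v1) N0.N2=(alive,v0)
Op 7: N0 marks N2=alive -> (alive,v1)
Op 8: N1 marks N1=alive -> (alive,v1)
Op 9: gossip N0<->N2 -> N0.N0=(alive,v1) N0.N1=(dead,v1) N0.N2=(alive,v1) | N2.N0=(alive,v1) N2.N1=(dead,v1) N2.N2=(alive,v1)
Op 10: N1 marks N2=suspect -> (suspect,v1)

Answer: alive 1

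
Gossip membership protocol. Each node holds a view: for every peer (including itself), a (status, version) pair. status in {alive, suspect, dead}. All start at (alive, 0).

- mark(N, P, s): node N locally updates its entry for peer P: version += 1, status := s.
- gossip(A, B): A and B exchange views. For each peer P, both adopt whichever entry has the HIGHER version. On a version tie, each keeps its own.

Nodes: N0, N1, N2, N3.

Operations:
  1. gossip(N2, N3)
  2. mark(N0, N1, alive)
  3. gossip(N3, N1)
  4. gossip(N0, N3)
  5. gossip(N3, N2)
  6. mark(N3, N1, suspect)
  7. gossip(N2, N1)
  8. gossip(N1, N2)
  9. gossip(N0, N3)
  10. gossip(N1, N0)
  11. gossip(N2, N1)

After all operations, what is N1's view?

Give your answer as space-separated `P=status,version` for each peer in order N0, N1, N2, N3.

Op 1: gossip N2<->N3 -> N2.N0=(alive,v0) N2.N1=(alive,v0) N2.N2=(alive,v0) N2.N3=(alive,v0) | N3.N0=(alive,v0) N3.N1=(alive,v0) N3.N2=(alive,v0) N3.N3=(alive,v0)
Op 2: N0 marks N1=alive -> (alive,v1)
Op 3: gossip N3<->N1 -> N3.N0=(alive,v0) N3.N1=(alive,v0) N3.N2=(alive,v0) N3.N3=(alive,v0) | N1.N0=(alive,v0) N1.N1=(alive,v0) N1.N2=(alive,v0) N1.N3=(alive,v0)
Op 4: gossip N0<->N3 -> N0.N0=(alive,v0) N0.N1=(alive,v1) N0.N2=(alive,v0) N0.N3=(alive,v0) | N3.N0=(alive,v0) N3.N1=(alive,v1) N3.N2=(alive,v0) N3.N3=(alive,v0)
Op 5: gossip N3<->N2 -> N3.N0=(alive,v0) N3.N1=(alive,v1) N3.N2=(alive,v0) N3.N3=(alive,v0) | N2.N0=(alive,v0) N2.N1=(alive,v1) N2.N2=(alive,v0) N2.N3=(alive,v0)
Op 6: N3 marks N1=suspect -> (suspect,v2)
Op 7: gossip N2<->N1 -> N2.N0=(alive,v0) N2.N1=(alive,v1) N2.N2=(alive,v0) N2.N3=(alive,v0) | N1.N0=(alive,v0) N1.N1=(alive,v1) N1.N2=(alive,v0) N1.N3=(alive,v0)
Op 8: gossip N1<->N2 -> N1.N0=(alive,v0) N1.N1=(alive,v1) N1.N2=(alive,v0) N1.N3=(alive,v0) | N2.N0=(alive,v0) N2.N1=(alive,v1) N2.N2=(alive,v0) N2.N3=(alive,v0)
Op 9: gossip N0<->N3 -> N0.N0=(alive,v0) N0.N1=(suspect,v2) N0.N2=(alive,v0) N0.N3=(alive,v0) | N3.N0=(alive,v0) N3.N1=(suspect,v2) N3.N2=(alive,v0) N3.N3=(alive,v0)
Op 10: gossip N1<->N0 -> N1.N0=(alive,v0) N1.N1=(suspect,v2) N1.N2=(alive,v0) N1.N3=(alive,v0) | N0.N0=(alive,v0) N0.N1=(suspect,v2) N0.N2=(alive,v0) N0.N3=(alive,v0)
Op 11: gossip N2<->N1 -> N2.N0=(alive,v0) N2.N1=(suspect,v2) N2.N2=(alive,v0) N2.N3=(alive,v0) | N1.N0=(alive,v0) N1.N1=(suspect,v2) N1.N2=(alive,v0) N1.N3=(alive,v0)

Answer: N0=alive,0 N1=suspect,2 N2=alive,0 N3=alive,0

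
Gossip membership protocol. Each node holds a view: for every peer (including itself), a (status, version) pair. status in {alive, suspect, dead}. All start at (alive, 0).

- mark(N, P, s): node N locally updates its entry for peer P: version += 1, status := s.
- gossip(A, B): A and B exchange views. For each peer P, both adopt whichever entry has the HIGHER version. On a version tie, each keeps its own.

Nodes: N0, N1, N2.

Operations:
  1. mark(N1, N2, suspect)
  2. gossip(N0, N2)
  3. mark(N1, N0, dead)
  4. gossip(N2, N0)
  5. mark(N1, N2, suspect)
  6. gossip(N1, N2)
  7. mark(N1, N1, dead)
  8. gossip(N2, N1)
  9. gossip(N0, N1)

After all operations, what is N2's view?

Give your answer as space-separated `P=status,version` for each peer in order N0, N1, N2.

Op 1: N1 marks N2=suspect -> (suspect,v1)
Op 2: gossip N0<->N2 -> N0.N0=(alive,v0) N0.N1=(alive,v0) N0.N2=(alive,v0) | N2.N0=(alive,v0) N2.N1=(alive,v0) N2.N2=(alive,v0)
Op 3: N1 marks N0=dead -> (dead,v1)
Op 4: gossip N2<->N0 -> N2.N0=(alive,v0) N2.N1=(alive,v0) N2.N2=(alive,v0) | N0.N0=(alive,v0) N0.N1=(alive,v0) N0.N2=(alive,v0)
Op 5: N1 marks N2=suspect -> (suspect,v2)
Op 6: gossip N1<->N2 -> N1.N0=(dead,v1) N1.N1=(alive,v0) N1.N2=(suspect,v2) | N2.N0=(dead,v1) N2.N1=(alive,v0) N2.N2=(suspect,v2)
Op 7: N1 marks N1=dead -> (dead,v1)
Op 8: gossip N2<->N1 -> N2.N0=(dead,v1) N2.N1=(dead,v1) N2.N2=(suspect,v2) | N1.N0=(dead,v1) N1.N1=(dead,v1) N1.N2=(suspect,v2)
Op 9: gossip N0<->N1 -> N0.N0=(dead,v1) N0.N1=(dead,v1) N0.N2=(suspect,v2) | N1.N0=(dead,v1) N1.N1=(dead,v1) N1.N2=(suspect,v2)

Answer: N0=dead,1 N1=dead,1 N2=suspect,2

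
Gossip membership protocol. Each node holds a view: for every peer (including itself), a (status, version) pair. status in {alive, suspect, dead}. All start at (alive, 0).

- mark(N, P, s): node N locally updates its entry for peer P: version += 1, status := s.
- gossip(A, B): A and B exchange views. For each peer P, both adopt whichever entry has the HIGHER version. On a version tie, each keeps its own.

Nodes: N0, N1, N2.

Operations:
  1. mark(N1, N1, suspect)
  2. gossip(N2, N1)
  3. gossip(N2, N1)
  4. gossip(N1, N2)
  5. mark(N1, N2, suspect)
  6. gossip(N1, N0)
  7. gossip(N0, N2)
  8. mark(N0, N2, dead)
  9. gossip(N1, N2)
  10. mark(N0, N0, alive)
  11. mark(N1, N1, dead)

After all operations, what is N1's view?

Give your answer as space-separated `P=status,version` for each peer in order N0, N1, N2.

Answer: N0=alive,0 N1=dead,2 N2=suspect,1

Derivation:
Op 1: N1 marks N1=suspect -> (suspect,v1)
Op 2: gossip N2<->N1 -> N2.N0=(alive,v0) N2.N1=(suspect,v1) N2.N2=(alive,v0) | N1.N0=(alive,v0) N1.N1=(suspect,v1) N1.N2=(alive,v0)
Op 3: gossip N2<->N1 -> N2.N0=(alive,v0) N2.N1=(suspect,v1) N2.N2=(alive,v0) | N1.N0=(alive,v0) N1.N1=(suspect,v1) N1.N2=(alive,v0)
Op 4: gossip N1<->N2 -> N1.N0=(alive,v0) N1.N1=(suspect,v1) N1.N2=(alive,v0) | N2.N0=(alive,v0) N2.N1=(suspect,v1) N2.N2=(alive,v0)
Op 5: N1 marks N2=suspect -> (suspect,v1)
Op 6: gossip N1<->N0 -> N1.N0=(alive,v0) N1.N1=(suspect,v1) N1.N2=(suspect,v1) | N0.N0=(alive,v0) N0.N1=(suspect,v1) N0.N2=(suspect,v1)
Op 7: gossip N0<->N2 -> N0.N0=(alive,v0) N0.N1=(suspect,v1) N0.N2=(suspect,v1) | N2.N0=(alive,v0) N2.N1=(suspect,v1) N2.N2=(suspect,v1)
Op 8: N0 marks N2=dead -> (dead,v2)
Op 9: gossip N1<->N2 -> N1.N0=(alive,v0) N1.N1=(suspect,v1) N1.N2=(suspect,v1) | N2.N0=(alive,v0) N2.N1=(suspect,v1) N2.N2=(suspect,v1)
Op 10: N0 marks N0=alive -> (alive,v1)
Op 11: N1 marks N1=dead -> (dead,v2)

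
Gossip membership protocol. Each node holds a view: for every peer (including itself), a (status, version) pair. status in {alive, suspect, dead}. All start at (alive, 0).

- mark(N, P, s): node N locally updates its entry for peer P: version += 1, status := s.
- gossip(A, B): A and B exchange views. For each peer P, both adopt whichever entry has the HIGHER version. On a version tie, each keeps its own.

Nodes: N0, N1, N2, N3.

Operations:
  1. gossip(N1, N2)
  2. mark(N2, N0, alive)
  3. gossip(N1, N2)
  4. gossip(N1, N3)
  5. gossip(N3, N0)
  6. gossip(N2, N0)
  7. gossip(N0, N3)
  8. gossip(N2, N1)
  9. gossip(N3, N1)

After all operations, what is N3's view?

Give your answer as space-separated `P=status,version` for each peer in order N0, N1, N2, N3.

Op 1: gossip N1<->N2 -> N1.N0=(alive,v0) N1.N1=(alive,v0) N1.N2=(alive,v0) N1.N3=(alive,v0) | N2.N0=(alive,v0) N2.N1=(alive,v0) N2.N2=(alive,v0) N2.N3=(alive,v0)
Op 2: N2 marks N0=alive -> (alive,v1)
Op 3: gossip N1<->N2 -> N1.N0=(alive,v1) N1.N1=(alive,v0) N1.N2=(alive,v0) N1.N3=(alive,v0) | N2.N0=(alive,v1) N2.N1=(alive,v0) N2.N2=(alive,v0) N2.N3=(alive,v0)
Op 4: gossip N1<->N3 -> N1.N0=(alive,v1) N1.N1=(alive,v0) N1.N2=(alive,v0) N1.N3=(alive,v0) | N3.N0=(alive,v1) N3.N1=(alive,v0) N3.N2=(alive,v0) N3.N3=(alive,v0)
Op 5: gossip N3<->N0 -> N3.N0=(alive,v1) N3.N1=(alive,v0) N3.N2=(alive,v0) N3.N3=(alive,v0) | N0.N0=(alive,v1) N0.N1=(alive,v0) N0.N2=(alive,v0) N0.N3=(alive,v0)
Op 6: gossip N2<->N0 -> N2.N0=(alive,v1) N2.N1=(alive,v0) N2.N2=(alive,v0) N2.N3=(alive,v0) | N0.N0=(alive,v1) N0.N1=(alive,v0) N0.N2=(alive,v0) N0.N3=(alive,v0)
Op 7: gossip N0<->N3 -> N0.N0=(alive,v1) N0.N1=(alive,v0) N0.N2=(alive,v0) N0.N3=(alive,v0) | N3.N0=(alive,v1) N3.N1=(alive,v0) N3.N2=(alive,v0) N3.N3=(alive,v0)
Op 8: gossip N2<->N1 -> N2.N0=(alive,v1) N2.N1=(alive,v0) N2.N2=(alive,v0) N2.N3=(alive,v0) | N1.N0=(alive,v1) N1.N1=(alive,v0) N1.N2=(alive,v0) N1.N3=(alive,v0)
Op 9: gossip N3<->N1 -> N3.N0=(alive,v1) N3.N1=(alive,v0) N3.N2=(alive,v0) N3.N3=(alive,v0) | N1.N0=(alive,v1) N1.N1=(alive,v0) N1.N2=(alive,v0) N1.N3=(alive,v0)

Answer: N0=alive,1 N1=alive,0 N2=alive,0 N3=alive,0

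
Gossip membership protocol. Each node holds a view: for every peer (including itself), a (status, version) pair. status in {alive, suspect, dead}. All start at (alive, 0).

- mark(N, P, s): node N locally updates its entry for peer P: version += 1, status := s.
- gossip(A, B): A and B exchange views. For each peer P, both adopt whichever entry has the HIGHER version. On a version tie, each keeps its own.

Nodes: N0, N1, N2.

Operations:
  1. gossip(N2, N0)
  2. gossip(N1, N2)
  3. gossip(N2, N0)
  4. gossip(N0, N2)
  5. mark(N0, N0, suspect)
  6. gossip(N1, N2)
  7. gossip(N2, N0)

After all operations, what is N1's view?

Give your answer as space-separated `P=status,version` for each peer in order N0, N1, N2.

Answer: N0=alive,0 N1=alive,0 N2=alive,0

Derivation:
Op 1: gossip N2<->N0 -> N2.N0=(alive,v0) N2.N1=(alive,v0) N2.N2=(alive,v0) | N0.N0=(alive,v0) N0.N1=(alive,v0) N0.N2=(alive,v0)
Op 2: gossip N1<->N2 -> N1.N0=(alive,v0) N1.N1=(alive,v0) N1.N2=(alive,v0) | N2.N0=(alive,v0) N2.N1=(alive,v0) N2.N2=(alive,v0)
Op 3: gossip N2<->N0 -> N2.N0=(alive,v0) N2.N1=(alive,v0) N2.N2=(alive,v0) | N0.N0=(alive,v0) N0.N1=(alive,v0) N0.N2=(alive,v0)
Op 4: gossip N0<->N2 -> N0.N0=(alive,v0) N0.N1=(alive,v0) N0.N2=(alive,v0) | N2.N0=(alive,v0) N2.N1=(alive,v0) N2.N2=(alive,v0)
Op 5: N0 marks N0=suspect -> (suspect,v1)
Op 6: gossip N1<->N2 -> N1.N0=(alive,v0) N1.N1=(alive,v0) N1.N2=(alive,v0) | N2.N0=(alive,v0) N2.N1=(alive,v0) N2.N2=(alive,v0)
Op 7: gossip N2<->N0 -> N2.N0=(suspect,v1) N2.N1=(alive,v0) N2.N2=(alive,v0) | N0.N0=(suspect,v1) N0.N1=(alive,v0) N0.N2=(alive,v0)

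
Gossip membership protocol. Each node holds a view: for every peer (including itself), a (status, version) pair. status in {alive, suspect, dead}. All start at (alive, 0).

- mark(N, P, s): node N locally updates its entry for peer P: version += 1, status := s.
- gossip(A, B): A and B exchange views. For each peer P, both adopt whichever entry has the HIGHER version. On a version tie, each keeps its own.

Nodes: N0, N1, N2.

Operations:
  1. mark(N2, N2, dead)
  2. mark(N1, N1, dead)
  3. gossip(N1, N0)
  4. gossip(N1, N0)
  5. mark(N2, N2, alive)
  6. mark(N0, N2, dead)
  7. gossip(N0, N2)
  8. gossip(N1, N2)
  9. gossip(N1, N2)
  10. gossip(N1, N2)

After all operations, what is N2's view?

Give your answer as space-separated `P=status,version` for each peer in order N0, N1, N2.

Answer: N0=alive,0 N1=dead,1 N2=alive,2

Derivation:
Op 1: N2 marks N2=dead -> (dead,v1)
Op 2: N1 marks N1=dead -> (dead,v1)
Op 3: gossip N1<->N0 -> N1.N0=(alive,v0) N1.N1=(dead,v1) N1.N2=(alive,v0) | N0.N0=(alive,v0) N0.N1=(dead,v1) N0.N2=(alive,v0)
Op 4: gossip N1<->N0 -> N1.N0=(alive,v0) N1.N1=(dead,v1) N1.N2=(alive,v0) | N0.N0=(alive,v0) N0.N1=(dead,v1) N0.N2=(alive,v0)
Op 5: N2 marks N2=alive -> (alive,v2)
Op 6: N0 marks N2=dead -> (dead,v1)
Op 7: gossip N0<->N2 -> N0.N0=(alive,v0) N0.N1=(dead,v1) N0.N2=(alive,v2) | N2.N0=(alive,v0) N2.N1=(dead,v1) N2.N2=(alive,v2)
Op 8: gossip N1<->N2 -> N1.N0=(alive,v0) N1.N1=(dead,v1) N1.N2=(alive,v2) | N2.N0=(alive,v0) N2.N1=(dead,v1) N2.N2=(alive,v2)
Op 9: gossip N1<->N2 -> N1.N0=(alive,v0) N1.N1=(dead,v1) N1.N2=(alive,v2) | N2.N0=(alive,v0) N2.N1=(dead,v1) N2.N2=(alive,v2)
Op 10: gossip N1<->N2 -> N1.N0=(alive,v0) N1.N1=(dead,v1) N1.N2=(alive,v2) | N2.N0=(alive,v0) N2.N1=(dead,v1) N2.N2=(alive,v2)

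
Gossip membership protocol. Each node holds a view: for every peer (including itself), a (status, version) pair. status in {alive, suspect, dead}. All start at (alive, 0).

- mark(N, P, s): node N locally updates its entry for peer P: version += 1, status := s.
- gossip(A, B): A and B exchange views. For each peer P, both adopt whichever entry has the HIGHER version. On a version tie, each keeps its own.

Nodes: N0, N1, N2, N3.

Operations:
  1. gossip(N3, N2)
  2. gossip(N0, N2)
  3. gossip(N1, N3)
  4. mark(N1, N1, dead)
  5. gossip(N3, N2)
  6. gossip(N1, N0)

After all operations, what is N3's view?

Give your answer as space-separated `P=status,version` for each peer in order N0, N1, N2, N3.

Op 1: gossip N3<->N2 -> N3.N0=(alive,v0) N3.N1=(alive,v0) N3.N2=(alive,v0) N3.N3=(alive,v0) | N2.N0=(alive,v0) N2.N1=(alive,v0) N2.N2=(alive,v0) N2.N3=(alive,v0)
Op 2: gossip N0<->N2 -> N0.N0=(alive,v0) N0.N1=(alive,v0) N0.N2=(alive,v0) N0.N3=(alive,v0) | N2.N0=(alive,v0) N2.N1=(alive,v0) N2.N2=(alive,v0) N2.N3=(alive,v0)
Op 3: gossip N1<->N3 -> N1.N0=(alive,v0) N1.N1=(alive,v0) N1.N2=(alive,v0) N1.N3=(alive,v0) | N3.N0=(alive,v0) N3.N1=(alive,v0) N3.N2=(alive,v0) N3.N3=(alive,v0)
Op 4: N1 marks N1=dead -> (dead,v1)
Op 5: gossip N3<->N2 -> N3.N0=(alive,v0) N3.N1=(alive,v0) N3.N2=(alive,v0) N3.N3=(alive,v0) | N2.N0=(alive,v0) N2.N1=(alive,v0) N2.N2=(alive,v0) N2.N3=(alive,v0)
Op 6: gossip N1<->N0 -> N1.N0=(alive,v0) N1.N1=(dead,v1) N1.N2=(alive,v0) N1.N3=(alive,v0) | N0.N0=(alive,v0) N0.N1=(dead,v1) N0.N2=(alive,v0) N0.N3=(alive,v0)

Answer: N0=alive,0 N1=alive,0 N2=alive,0 N3=alive,0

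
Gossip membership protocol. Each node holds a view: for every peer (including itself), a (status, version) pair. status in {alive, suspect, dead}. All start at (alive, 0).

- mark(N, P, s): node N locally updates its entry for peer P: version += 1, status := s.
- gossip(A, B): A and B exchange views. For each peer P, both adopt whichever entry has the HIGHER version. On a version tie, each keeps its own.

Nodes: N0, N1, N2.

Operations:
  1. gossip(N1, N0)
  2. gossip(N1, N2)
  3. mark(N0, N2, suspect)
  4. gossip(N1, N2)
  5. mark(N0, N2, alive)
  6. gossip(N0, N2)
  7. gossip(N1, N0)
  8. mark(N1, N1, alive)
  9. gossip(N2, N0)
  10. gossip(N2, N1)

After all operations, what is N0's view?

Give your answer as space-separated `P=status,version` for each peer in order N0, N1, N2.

Op 1: gossip N1<->N0 -> N1.N0=(alive,v0) N1.N1=(alive,v0) N1.N2=(alive,v0) | N0.N0=(alive,v0) N0.N1=(alive,v0) N0.N2=(alive,v0)
Op 2: gossip N1<->N2 -> N1.N0=(alive,v0) N1.N1=(alive,v0) N1.N2=(alive,v0) | N2.N0=(alive,v0) N2.N1=(alive,v0) N2.N2=(alive,v0)
Op 3: N0 marks N2=suspect -> (suspect,v1)
Op 4: gossip N1<->N2 -> N1.N0=(alive,v0) N1.N1=(alive,v0) N1.N2=(alive,v0) | N2.N0=(alive,v0) N2.N1=(alive,v0) N2.N2=(alive,v0)
Op 5: N0 marks N2=alive -> (alive,v2)
Op 6: gossip N0<->N2 -> N0.N0=(alive,v0) N0.N1=(alive,v0) N0.N2=(alive,v2) | N2.N0=(alive,v0) N2.N1=(alive,v0) N2.N2=(alive,v2)
Op 7: gossip N1<->N0 -> N1.N0=(alive,v0) N1.N1=(alive,v0) N1.N2=(alive,v2) | N0.N0=(alive,v0) N0.N1=(alive,v0) N0.N2=(alive,v2)
Op 8: N1 marks N1=alive -> (alive,v1)
Op 9: gossip N2<->N0 -> N2.N0=(alive,v0) N2.N1=(alive,v0) N2.N2=(alive,v2) | N0.N0=(alive,v0) N0.N1=(alive,v0) N0.N2=(alive,v2)
Op 10: gossip N2<->N1 -> N2.N0=(alive,v0) N2.N1=(alive,v1) N2.N2=(alive,v2) | N1.N0=(alive,v0) N1.N1=(alive,v1) N1.N2=(alive,v2)

Answer: N0=alive,0 N1=alive,0 N2=alive,2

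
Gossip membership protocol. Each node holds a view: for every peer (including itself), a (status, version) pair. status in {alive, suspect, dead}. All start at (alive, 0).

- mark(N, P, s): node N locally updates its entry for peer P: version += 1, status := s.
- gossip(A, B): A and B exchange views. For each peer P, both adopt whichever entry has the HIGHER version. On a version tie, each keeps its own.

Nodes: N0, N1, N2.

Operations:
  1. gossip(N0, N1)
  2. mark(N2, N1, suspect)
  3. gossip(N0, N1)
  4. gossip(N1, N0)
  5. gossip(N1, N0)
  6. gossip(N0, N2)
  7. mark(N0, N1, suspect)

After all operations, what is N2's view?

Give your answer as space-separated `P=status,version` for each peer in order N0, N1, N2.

Op 1: gossip N0<->N1 -> N0.N0=(alive,v0) N0.N1=(alive,v0) N0.N2=(alive,v0) | N1.N0=(alive,v0) N1.N1=(alive,v0) N1.N2=(alive,v0)
Op 2: N2 marks N1=suspect -> (suspect,v1)
Op 3: gossip N0<->N1 -> N0.N0=(alive,v0) N0.N1=(alive,v0) N0.N2=(alive,v0) | N1.N0=(alive,v0) N1.N1=(alive,v0) N1.N2=(alive,v0)
Op 4: gossip N1<->N0 -> N1.N0=(alive,v0) N1.N1=(alive,v0) N1.N2=(alive,v0) | N0.N0=(alive,v0) N0.N1=(alive,v0) N0.N2=(alive,v0)
Op 5: gossip N1<->N0 -> N1.N0=(alive,v0) N1.N1=(alive,v0) N1.N2=(alive,v0) | N0.N0=(alive,v0) N0.N1=(alive,v0) N0.N2=(alive,v0)
Op 6: gossip N0<->N2 -> N0.N0=(alive,v0) N0.N1=(suspect,v1) N0.N2=(alive,v0) | N2.N0=(alive,v0) N2.N1=(suspect,v1) N2.N2=(alive,v0)
Op 7: N0 marks N1=suspect -> (suspect,v2)

Answer: N0=alive,0 N1=suspect,1 N2=alive,0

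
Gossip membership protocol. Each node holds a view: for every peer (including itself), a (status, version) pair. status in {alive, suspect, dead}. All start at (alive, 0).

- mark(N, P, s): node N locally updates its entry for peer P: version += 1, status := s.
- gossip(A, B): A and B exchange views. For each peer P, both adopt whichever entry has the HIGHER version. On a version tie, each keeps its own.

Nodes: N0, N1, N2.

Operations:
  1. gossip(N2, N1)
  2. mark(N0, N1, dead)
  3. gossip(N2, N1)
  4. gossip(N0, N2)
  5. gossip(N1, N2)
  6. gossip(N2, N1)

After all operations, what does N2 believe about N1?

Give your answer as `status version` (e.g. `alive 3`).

Op 1: gossip N2<->N1 -> N2.N0=(alive,v0) N2.N1=(alive,v0) N2.N2=(alive,v0) | N1.N0=(alive,v0) N1.N1=(alive,v0) N1.N2=(alive,v0)
Op 2: N0 marks N1=dead -> (dead,v1)
Op 3: gossip N2<->N1 -> N2.N0=(alive,v0) N2.N1=(alive,v0) N2.N2=(alive,v0) | N1.N0=(alive,v0) N1.N1=(alive,v0) N1.N2=(alive,v0)
Op 4: gossip N0<->N2 -> N0.N0=(alive,v0) N0.N1=(dead,v1) N0.N2=(alive,v0) | N2.N0=(alive,v0) N2.N1=(dead,v1) N2.N2=(alive,v0)
Op 5: gossip N1<->N2 -> N1.N0=(alive,v0) N1.N1=(dead,v1) N1.N2=(alive,v0) | N2.N0=(alive,v0) N2.N1=(dead,v1) N2.N2=(alive,v0)
Op 6: gossip N2<->N1 -> N2.N0=(alive,v0) N2.N1=(dead,v1) N2.N2=(alive,v0) | N1.N0=(alive,v0) N1.N1=(dead,v1) N1.N2=(alive,v0)

Answer: dead 1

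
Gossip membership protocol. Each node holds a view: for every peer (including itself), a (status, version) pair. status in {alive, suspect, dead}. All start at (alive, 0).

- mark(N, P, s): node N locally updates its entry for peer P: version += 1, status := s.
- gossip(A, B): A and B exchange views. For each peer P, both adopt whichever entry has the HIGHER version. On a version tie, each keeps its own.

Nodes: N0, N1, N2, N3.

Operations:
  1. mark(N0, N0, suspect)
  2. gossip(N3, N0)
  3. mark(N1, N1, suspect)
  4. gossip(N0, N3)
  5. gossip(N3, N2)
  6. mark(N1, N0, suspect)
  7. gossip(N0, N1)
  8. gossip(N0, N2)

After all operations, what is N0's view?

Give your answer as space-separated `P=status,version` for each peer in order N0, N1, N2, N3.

Op 1: N0 marks N0=suspect -> (suspect,v1)
Op 2: gossip N3<->N0 -> N3.N0=(suspect,v1) N3.N1=(alive,v0) N3.N2=(alive,v0) N3.N3=(alive,v0) | N0.N0=(suspect,v1) N0.N1=(alive,v0) N0.N2=(alive,v0) N0.N3=(alive,v0)
Op 3: N1 marks N1=suspect -> (suspect,v1)
Op 4: gossip N0<->N3 -> N0.N0=(suspect,v1) N0.N1=(alive,v0) N0.N2=(alive,v0) N0.N3=(alive,v0) | N3.N0=(suspect,v1) N3.N1=(alive,v0) N3.N2=(alive,v0) N3.N3=(alive,v0)
Op 5: gossip N3<->N2 -> N3.N0=(suspect,v1) N3.N1=(alive,v0) N3.N2=(alive,v0) N3.N3=(alive,v0) | N2.N0=(suspect,v1) N2.N1=(alive,v0) N2.N2=(alive,v0) N2.N3=(alive,v0)
Op 6: N1 marks N0=suspect -> (suspect,v1)
Op 7: gossip N0<->N1 -> N0.N0=(suspect,v1) N0.N1=(suspect,v1) N0.N2=(alive,v0) N0.N3=(alive,v0) | N1.N0=(suspect,v1) N1.N1=(suspect,v1) N1.N2=(alive,v0) N1.N3=(alive,v0)
Op 8: gossip N0<->N2 -> N0.N0=(suspect,v1) N0.N1=(suspect,v1) N0.N2=(alive,v0) N0.N3=(alive,v0) | N2.N0=(suspect,v1) N2.N1=(suspect,v1) N2.N2=(alive,v0) N2.N3=(alive,v0)

Answer: N0=suspect,1 N1=suspect,1 N2=alive,0 N3=alive,0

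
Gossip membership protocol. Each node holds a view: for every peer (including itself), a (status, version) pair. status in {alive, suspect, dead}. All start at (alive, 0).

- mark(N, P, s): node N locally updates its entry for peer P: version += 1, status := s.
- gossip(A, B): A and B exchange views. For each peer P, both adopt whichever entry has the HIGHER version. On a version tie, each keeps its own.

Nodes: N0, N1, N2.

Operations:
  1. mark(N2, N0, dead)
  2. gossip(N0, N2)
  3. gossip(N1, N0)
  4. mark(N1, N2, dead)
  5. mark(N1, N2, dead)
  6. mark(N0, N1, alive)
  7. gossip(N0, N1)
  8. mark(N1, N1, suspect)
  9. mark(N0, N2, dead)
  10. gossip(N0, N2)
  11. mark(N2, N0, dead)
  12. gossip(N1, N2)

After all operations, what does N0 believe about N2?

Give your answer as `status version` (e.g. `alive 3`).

Op 1: N2 marks N0=dead -> (dead,v1)
Op 2: gossip N0<->N2 -> N0.N0=(dead,v1) N0.N1=(alive,v0) N0.N2=(alive,v0) | N2.N0=(dead,v1) N2.N1=(alive,v0) N2.N2=(alive,v0)
Op 3: gossip N1<->N0 -> N1.N0=(dead,v1) N1.N1=(alive,v0) N1.N2=(alive,v0) | N0.N0=(dead,v1) N0.N1=(alive,v0) N0.N2=(alive,v0)
Op 4: N1 marks N2=dead -> (dead,v1)
Op 5: N1 marks N2=dead -> (dead,v2)
Op 6: N0 marks N1=alive -> (alive,v1)
Op 7: gossip N0<->N1 -> N0.N0=(dead,v1) N0.N1=(alive,v1) N0.N2=(dead,v2) | N1.N0=(dead,v1) N1.N1=(alive,v1) N1.N2=(dead,v2)
Op 8: N1 marks N1=suspect -> (suspect,v2)
Op 9: N0 marks N2=dead -> (dead,v3)
Op 10: gossip N0<->N2 -> N0.N0=(dead,v1) N0.N1=(alive,v1) N0.N2=(dead,v3) | N2.N0=(dead,v1) N2.N1=(alive,v1) N2.N2=(dead,v3)
Op 11: N2 marks N0=dead -> (dead,v2)
Op 12: gossip N1<->N2 -> N1.N0=(dead,v2) N1.N1=(suspect,v2) N1.N2=(dead,v3) | N2.N0=(dead,v2) N2.N1=(suspect,v2) N2.N2=(dead,v3)

Answer: dead 3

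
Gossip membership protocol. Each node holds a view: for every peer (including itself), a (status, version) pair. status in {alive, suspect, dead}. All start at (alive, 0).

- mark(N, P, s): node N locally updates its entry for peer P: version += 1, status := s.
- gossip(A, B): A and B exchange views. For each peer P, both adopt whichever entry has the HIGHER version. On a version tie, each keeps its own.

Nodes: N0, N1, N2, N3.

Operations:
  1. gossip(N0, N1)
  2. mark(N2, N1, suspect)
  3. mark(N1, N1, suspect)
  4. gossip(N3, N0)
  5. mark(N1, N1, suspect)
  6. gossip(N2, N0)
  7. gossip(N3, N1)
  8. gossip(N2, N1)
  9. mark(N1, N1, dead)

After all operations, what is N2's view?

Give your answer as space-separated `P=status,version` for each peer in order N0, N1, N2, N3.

Answer: N0=alive,0 N1=suspect,2 N2=alive,0 N3=alive,0

Derivation:
Op 1: gossip N0<->N1 -> N0.N0=(alive,v0) N0.N1=(alive,v0) N0.N2=(alive,v0) N0.N3=(alive,v0) | N1.N0=(alive,v0) N1.N1=(alive,v0) N1.N2=(alive,v0) N1.N3=(alive,v0)
Op 2: N2 marks N1=suspect -> (suspect,v1)
Op 3: N1 marks N1=suspect -> (suspect,v1)
Op 4: gossip N3<->N0 -> N3.N0=(alive,v0) N3.N1=(alive,v0) N3.N2=(alive,v0) N3.N3=(alive,v0) | N0.N0=(alive,v0) N0.N1=(alive,v0) N0.N2=(alive,v0) N0.N3=(alive,v0)
Op 5: N1 marks N1=suspect -> (suspect,v2)
Op 6: gossip N2<->N0 -> N2.N0=(alive,v0) N2.N1=(suspect,v1) N2.N2=(alive,v0) N2.N3=(alive,v0) | N0.N0=(alive,v0) N0.N1=(suspect,v1) N0.N2=(alive,v0) N0.N3=(alive,v0)
Op 7: gossip N3<->N1 -> N3.N0=(alive,v0) N3.N1=(suspect,v2) N3.N2=(alive,v0) N3.N3=(alive,v0) | N1.N0=(alive,v0) N1.N1=(suspect,v2) N1.N2=(alive,v0) N1.N3=(alive,v0)
Op 8: gossip N2<->N1 -> N2.N0=(alive,v0) N2.N1=(suspect,v2) N2.N2=(alive,v0) N2.N3=(alive,v0) | N1.N0=(alive,v0) N1.N1=(suspect,v2) N1.N2=(alive,v0) N1.N3=(alive,v0)
Op 9: N1 marks N1=dead -> (dead,v3)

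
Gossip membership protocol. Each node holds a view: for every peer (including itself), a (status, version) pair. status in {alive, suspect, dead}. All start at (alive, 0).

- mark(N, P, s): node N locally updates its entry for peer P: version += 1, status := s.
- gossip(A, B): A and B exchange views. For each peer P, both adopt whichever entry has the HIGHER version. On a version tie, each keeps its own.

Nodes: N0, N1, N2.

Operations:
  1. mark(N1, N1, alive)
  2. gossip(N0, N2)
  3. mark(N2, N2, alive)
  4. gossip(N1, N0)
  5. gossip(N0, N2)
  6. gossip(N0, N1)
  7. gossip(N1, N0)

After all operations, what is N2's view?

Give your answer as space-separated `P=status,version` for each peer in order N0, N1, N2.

Answer: N0=alive,0 N1=alive,1 N2=alive,1

Derivation:
Op 1: N1 marks N1=alive -> (alive,v1)
Op 2: gossip N0<->N2 -> N0.N0=(alive,v0) N0.N1=(alive,v0) N0.N2=(alive,v0) | N2.N0=(alive,v0) N2.N1=(alive,v0) N2.N2=(alive,v0)
Op 3: N2 marks N2=alive -> (alive,v1)
Op 4: gossip N1<->N0 -> N1.N0=(alive,v0) N1.N1=(alive,v1) N1.N2=(alive,v0) | N0.N0=(alive,v0) N0.N1=(alive,v1) N0.N2=(alive,v0)
Op 5: gossip N0<->N2 -> N0.N0=(alive,v0) N0.N1=(alive,v1) N0.N2=(alive,v1) | N2.N0=(alive,v0) N2.N1=(alive,v1) N2.N2=(alive,v1)
Op 6: gossip N0<->N1 -> N0.N0=(alive,v0) N0.N1=(alive,v1) N0.N2=(alive,v1) | N1.N0=(alive,v0) N1.N1=(alive,v1) N1.N2=(alive,v1)
Op 7: gossip N1<->N0 -> N1.N0=(alive,v0) N1.N1=(alive,v1) N1.N2=(alive,v1) | N0.N0=(alive,v0) N0.N1=(alive,v1) N0.N2=(alive,v1)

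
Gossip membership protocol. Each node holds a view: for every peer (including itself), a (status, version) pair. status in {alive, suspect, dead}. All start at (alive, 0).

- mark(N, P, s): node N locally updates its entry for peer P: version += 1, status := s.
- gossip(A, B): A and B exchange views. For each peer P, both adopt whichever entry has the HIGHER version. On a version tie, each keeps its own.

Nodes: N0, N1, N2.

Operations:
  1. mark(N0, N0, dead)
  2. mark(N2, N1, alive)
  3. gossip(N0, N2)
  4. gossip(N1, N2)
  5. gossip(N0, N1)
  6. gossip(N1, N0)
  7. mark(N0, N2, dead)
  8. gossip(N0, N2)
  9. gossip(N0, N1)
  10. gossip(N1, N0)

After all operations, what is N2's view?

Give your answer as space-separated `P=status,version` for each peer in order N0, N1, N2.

Answer: N0=dead,1 N1=alive,1 N2=dead,1

Derivation:
Op 1: N0 marks N0=dead -> (dead,v1)
Op 2: N2 marks N1=alive -> (alive,v1)
Op 3: gossip N0<->N2 -> N0.N0=(dead,v1) N0.N1=(alive,v1) N0.N2=(alive,v0) | N2.N0=(dead,v1) N2.N1=(alive,v1) N2.N2=(alive,v0)
Op 4: gossip N1<->N2 -> N1.N0=(dead,v1) N1.N1=(alive,v1) N1.N2=(alive,v0) | N2.N0=(dead,v1) N2.N1=(alive,v1) N2.N2=(alive,v0)
Op 5: gossip N0<->N1 -> N0.N0=(dead,v1) N0.N1=(alive,v1) N0.N2=(alive,v0) | N1.N0=(dead,v1) N1.N1=(alive,v1) N1.N2=(alive,v0)
Op 6: gossip N1<->N0 -> N1.N0=(dead,v1) N1.N1=(alive,v1) N1.N2=(alive,v0) | N0.N0=(dead,v1) N0.N1=(alive,v1) N0.N2=(alive,v0)
Op 7: N0 marks N2=dead -> (dead,v1)
Op 8: gossip N0<->N2 -> N0.N0=(dead,v1) N0.N1=(alive,v1) N0.N2=(dead,v1) | N2.N0=(dead,v1) N2.N1=(alive,v1) N2.N2=(dead,v1)
Op 9: gossip N0<->N1 -> N0.N0=(dead,v1) N0.N1=(alive,v1) N0.N2=(dead,v1) | N1.N0=(dead,v1) N1.N1=(alive,v1) N1.N2=(dead,v1)
Op 10: gossip N1<->N0 -> N1.N0=(dead,v1) N1.N1=(alive,v1) N1.N2=(dead,v1) | N0.N0=(dead,v1) N0.N1=(alive,v1) N0.N2=(dead,v1)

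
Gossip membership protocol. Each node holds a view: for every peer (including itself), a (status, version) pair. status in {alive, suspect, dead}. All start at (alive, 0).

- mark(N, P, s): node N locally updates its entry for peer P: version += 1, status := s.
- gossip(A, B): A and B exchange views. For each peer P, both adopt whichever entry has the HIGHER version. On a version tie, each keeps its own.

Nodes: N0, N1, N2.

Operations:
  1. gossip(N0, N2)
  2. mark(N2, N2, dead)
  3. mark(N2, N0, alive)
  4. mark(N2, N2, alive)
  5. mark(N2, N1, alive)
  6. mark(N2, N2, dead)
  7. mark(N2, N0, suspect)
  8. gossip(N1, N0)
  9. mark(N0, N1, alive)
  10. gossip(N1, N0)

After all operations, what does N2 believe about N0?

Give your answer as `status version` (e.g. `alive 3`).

Op 1: gossip N0<->N2 -> N0.N0=(alive,v0) N0.N1=(alive,v0) N0.N2=(alive,v0) | N2.N0=(alive,v0) N2.N1=(alive,v0) N2.N2=(alive,v0)
Op 2: N2 marks N2=dead -> (dead,v1)
Op 3: N2 marks N0=alive -> (alive,v1)
Op 4: N2 marks N2=alive -> (alive,v2)
Op 5: N2 marks N1=alive -> (alive,v1)
Op 6: N2 marks N2=dead -> (dead,v3)
Op 7: N2 marks N0=suspect -> (suspect,v2)
Op 8: gossip N1<->N0 -> N1.N0=(alive,v0) N1.N1=(alive,v0) N1.N2=(alive,v0) | N0.N0=(alive,v0) N0.N1=(alive,v0) N0.N2=(alive,v0)
Op 9: N0 marks N1=alive -> (alive,v1)
Op 10: gossip N1<->N0 -> N1.N0=(alive,v0) N1.N1=(alive,v1) N1.N2=(alive,v0) | N0.N0=(alive,v0) N0.N1=(alive,v1) N0.N2=(alive,v0)

Answer: suspect 2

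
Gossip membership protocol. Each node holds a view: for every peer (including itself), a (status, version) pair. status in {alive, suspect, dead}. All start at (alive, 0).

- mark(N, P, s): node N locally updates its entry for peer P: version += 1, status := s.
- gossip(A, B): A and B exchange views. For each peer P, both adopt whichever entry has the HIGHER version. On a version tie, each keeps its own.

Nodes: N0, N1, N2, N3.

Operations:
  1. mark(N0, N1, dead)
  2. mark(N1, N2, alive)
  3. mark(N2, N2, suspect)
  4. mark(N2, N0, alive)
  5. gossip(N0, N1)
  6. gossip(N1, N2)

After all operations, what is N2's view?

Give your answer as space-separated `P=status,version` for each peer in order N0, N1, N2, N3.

Op 1: N0 marks N1=dead -> (dead,v1)
Op 2: N1 marks N2=alive -> (alive,v1)
Op 3: N2 marks N2=suspect -> (suspect,v1)
Op 4: N2 marks N0=alive -> (alive,v1)
Op 5: gossip N0<->N1 -> N0.N0=(alive,v0) N0.N1=(dead,v1) N0.N2=(alive,v1) N0.N3=(alive,v0) | N1.N0=(alive,v0) N1.N1=(dead,v1) N1.N2=(alive,v1) N1.N3=(alive,v0)
Op 6: gossip N1<->N2 -> N1.N0=(alive,v1) N1.N1=(dead,v1) N1.N2=(alive,v1) N1.N3=(alive,v0) | N2.N0=(alive,v1) N2.N1=(dead,v1) N2.N2=(suspect,v1) N2.N3=(alive,v0)

Answer: N0=alive,1 N1=dead,1 N2=suspect,1 N3=alive,0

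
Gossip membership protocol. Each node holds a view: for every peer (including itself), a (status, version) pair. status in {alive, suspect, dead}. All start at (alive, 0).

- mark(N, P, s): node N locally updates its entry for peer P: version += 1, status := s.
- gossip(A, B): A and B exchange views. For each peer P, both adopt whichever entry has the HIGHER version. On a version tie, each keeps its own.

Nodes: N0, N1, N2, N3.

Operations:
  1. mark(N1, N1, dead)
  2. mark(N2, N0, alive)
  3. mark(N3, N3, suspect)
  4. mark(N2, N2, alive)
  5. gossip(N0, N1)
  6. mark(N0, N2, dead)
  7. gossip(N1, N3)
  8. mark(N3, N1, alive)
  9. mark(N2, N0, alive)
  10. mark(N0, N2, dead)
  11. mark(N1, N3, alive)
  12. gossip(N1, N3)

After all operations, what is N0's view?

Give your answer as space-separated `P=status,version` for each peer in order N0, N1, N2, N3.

Answer: N0=alive,0 N1=dead,1 N2=dead,2 N3=alive,0

Derivation:
Op 1: N1 marks N1=dead -> (dead,v1)
Op 2: N2 marks N0=alive -> (alive,v1)
Op 3: N3 marks N3=suspect -> (suspect,v1)
Op 4: N2 marks N2=alive -> (alive,v1)
Op 5: gossip N0<->N1 -> N0.N0=(alive,v0) N0.N1=(dead,v1) N0.N2=(alive,v0) N0.N3=(alive,v0) | N1.N0=(alive,v0) N1.N1=(dead,v1) N1.N2=(alive,v0) N1.N3=(alive,v0)
Op 6: N0 marks N2=dead -> (dead,v1)
Op 7: gossip N1<->N3 -> N1.N0=(alive,v0) N1.N1=(dead,v1) N1.N2=(alive,v0) N1.N3=(suspect,v1) | N3.N0=(alive,v0) N3.N1=(dead,v1) N3.N2=(alive,v0) N3.N3=(suspect,v1)
Op 8: N3 marks N1=alive -> (alive,v2)
Op 9: N2 marks N0=alive -> (alive,v2)
Op 10: N0 marks N2=dead -> (dead,v2)
Op 11: N1 marks N3=alive -> (alive,v2)
Op 12: gossip N1<->N3 -> N1.N0=(alive,v0) N1.N1=(alive,v2) N1.N2=(alive,v0) N1.N3=(alive,v2) | N3.N0=(alive,v0) N3.N1=(alive,v2) N3.N2=(alive,v0) N3.N3=(alive,v2)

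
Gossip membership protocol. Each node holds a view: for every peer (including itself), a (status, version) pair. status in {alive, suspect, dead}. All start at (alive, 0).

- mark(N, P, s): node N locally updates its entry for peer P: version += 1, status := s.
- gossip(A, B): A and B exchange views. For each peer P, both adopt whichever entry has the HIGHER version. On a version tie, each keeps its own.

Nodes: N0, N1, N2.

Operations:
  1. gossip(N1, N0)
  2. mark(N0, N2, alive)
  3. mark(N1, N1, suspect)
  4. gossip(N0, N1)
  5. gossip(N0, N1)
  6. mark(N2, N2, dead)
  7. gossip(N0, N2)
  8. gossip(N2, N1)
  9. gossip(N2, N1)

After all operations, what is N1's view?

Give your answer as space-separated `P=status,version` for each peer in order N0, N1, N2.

Answer: N0=alive,0 N1=suspect,1 N2=alive,1

Derivation:
Op 1: gossip N1<->N0 -> N1.N0=(alive,v0) N1.N1=(alive,v0) N1.N2=(alive,v0) | N0.N0=(alive,v0) N0.N1=(alive,v0) N0.N2=(alive,v0)
Op 2: N0 marks N2=alive -> (alive,v1)
Op 3: N1 marks N1=suspect -> (suspect,v1)
Op 4: gossip N0<->N1 -> N0.N0=(alive,v0) N0.N1=(suspect,v1) N0.N2=(alive,v1) | N1.N0=(alive,v0) N1.N1=(suspect,v1) N1.N2=(alive,v1)
Op 5: gossip N0<->N1 -> N0.N0=(alive,v0) N0.N1=(suspect,v1) N0.N2=(alive,v1) | N1.N0=(alive,v0) N1.N1=(suspect,v1) N1.N2=(alive,v1)
Op 6: N2 marks N2=dead -> (dead,v1)
Op 7: gossip N0<->N2 -> N0.N0=(alive,v0) N0.N1=(suspect,v1) N0.N2=(alive,v1) | N2.N0=(alive,v0) N2.N1=(suspect,v1) N2.N2=(dead,v1)
Op 8: gossip N2<->N1 -> N2.N0=(alive,v0) N2.N1=(suspect,v1) N2.N2=(dead,v1) | N1.N0=(alive,v0) N1.N1=(suspect,v1) N1.N2=(alive,v1)
Op 9: gossip N2<->N1 -> N2.N0=(alive,v0) N2.N1=(suspect,v1) N2.N2=(dead,v1) | N1.N0=(alive,v0) N1.N1=(suspect,v1) N1.N2=(alive,v1)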